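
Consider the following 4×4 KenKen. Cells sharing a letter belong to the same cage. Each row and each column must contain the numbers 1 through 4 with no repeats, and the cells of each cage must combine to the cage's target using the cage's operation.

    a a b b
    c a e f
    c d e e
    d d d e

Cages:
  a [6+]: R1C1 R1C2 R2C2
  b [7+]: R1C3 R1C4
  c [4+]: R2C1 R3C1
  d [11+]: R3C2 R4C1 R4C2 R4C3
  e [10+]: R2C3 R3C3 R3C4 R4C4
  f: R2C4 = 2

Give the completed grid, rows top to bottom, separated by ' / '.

2 1 3 4 / 1 3 4 2 / 3 4 2 1 / 4 2 1 3

Cage f is given, leaving R2C4 = 2.
Row 2 needs a 4, and only R2C3 is open for it.
Column 3 already has 4, leaving R1C3 = 3.
The two cells of cage b must have sum 7, which forces R1C4 = 4.
The 3 cells of cage a must have sum 6, so R2C2 = 3.
The 4 cells of cage e must have sum 10; hence R3C3 = 2.
Column 3 now contains 2, so R4C3 = 1.
Row 4 now contains 1, so R4C4 = 3.
Row 2 already has 3, so R2C1 = 1.
Cage c needs two cells with sum 4, leaving R3C1 = 3.
2 is placed in row 3; hence R3C2 = 4.
3 is placed in column 4; hence R3C4 = 1.
3 is placed in row 4, so R4C1 = 4.
The 4 cells of cage d must have sum 11, which forces R4C2 = 2.
Column 1 now contains 1; hence R1C1 = 2.
2 is placed in column 2, which forces R1C2 = 1.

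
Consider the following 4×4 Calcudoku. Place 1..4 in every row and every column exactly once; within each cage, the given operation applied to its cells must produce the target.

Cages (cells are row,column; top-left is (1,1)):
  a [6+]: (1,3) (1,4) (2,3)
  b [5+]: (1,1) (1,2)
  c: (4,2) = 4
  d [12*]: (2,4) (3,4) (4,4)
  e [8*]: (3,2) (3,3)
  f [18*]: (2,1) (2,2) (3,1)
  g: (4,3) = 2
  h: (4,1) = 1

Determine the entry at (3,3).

Cage f has product 18, which forces (2,1) = 2.
The 3 cells of cage f must have product 18, which forces (2,2) = 3.
3 is placed in row 2, leaving (2,3) = 1.
Row 2 now contains 1, so (2,4) = 4.
The 3 cells of cage f must have product 18; hence (3,1) = 3.
Row 3 already has 3, so (3,4) = 1.
Cage h is given, which forces (4,1) = 1.
C is a freebie, which forces (4,2) = 4.
Cage g is given, so (4,3) = 2.
1 is placed in column 4, which forces (4,4) = 3.
Column 1 already has 1, leaving (1,1) = 4.
Cage b's pair has sum 5, which forces (1,2) = 1.
Cage a has sum 6, which forces (1,3) = 3.
3 is placed in column 4, so (1,4) = 2.
Column 2 already has 4, so (3,2) = 2.
2 is placed in column 3; hence (3,3) = 4.
Completed grid: 4 1 3 2 / 2 3 1 4 / 3 2 4 1 / 1 4 2 3.

4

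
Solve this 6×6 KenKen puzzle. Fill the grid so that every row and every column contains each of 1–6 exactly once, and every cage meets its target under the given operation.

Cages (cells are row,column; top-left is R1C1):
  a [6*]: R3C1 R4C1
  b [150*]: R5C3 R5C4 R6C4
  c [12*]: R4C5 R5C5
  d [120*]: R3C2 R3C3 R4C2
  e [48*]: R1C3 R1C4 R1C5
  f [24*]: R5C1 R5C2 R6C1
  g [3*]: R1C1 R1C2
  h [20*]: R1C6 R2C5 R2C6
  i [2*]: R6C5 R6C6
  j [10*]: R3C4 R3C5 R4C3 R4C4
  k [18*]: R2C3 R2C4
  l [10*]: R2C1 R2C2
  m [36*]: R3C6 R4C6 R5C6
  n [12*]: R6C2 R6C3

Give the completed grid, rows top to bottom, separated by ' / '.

1 3 2 4 6 5 / 5 2 6 3 1 4 / 2 6 4 1 5 3 / 3 5 1 2 4 6 / 4 1 5 6 3 2 / 6 4 3 5 2 1

Cage b needs product 150; hence R5C3 = 5.
The 3 cells of cage b must have product 150; hence R5C4 = 6.
Cage b needs product 150; hence R6C4 = 5.
Cage k's pair has product 18, leaving R2C3 = 6.
Column 4 already has 6, leaving R2C4 = 3.
Column 3 now contains 6; hence R3C3 = 4.
Cage j needs product 10; hence R3C4 = 1.
Cage j needs product 10, which forces R3C5 = 5.
The 4 cells of cage j must have product 10, so R4C3 = 1.
Cage j has product 10, which forces R4C4 = 2.
Column 3 already has 4, leaving R1C3 = 2.
Column 4 already has 2; hence R1C4 = 4.
Cage e has product 48, leaving R1C5 = 6.
Cage a's pair has product 6, which forces R3C1 = 2.
5 is placed in row 3, which forces R3C2 = 6.
Row 3 now contains 6, so R3C6 = 3.
The two cells of cage a must have product 6, which forces R4C1 = 3.
The 3 cells of cage d must have product 120, which forces R4C2 = 5.
Row 4 already has 3, leaving R4C5 = 4.
3 is placed in column 6; hence R4C6 = 6.
3 is placed in column 6, which forces R5C6 = 2.
6 is placed in column 2, so R6C2 = 4.
Column 3 now contains 2, leaving R6C3 = 3.
2 is placed in column 6, leaving R6C6 = 1.
Column 1 already has 3, so R1C1 = 1.
Cage g's pair has product 3; hence R1C2 = 3.
Column 6 already has 1, so R1C6 = 5.
Column 1 now contains 2, leaving R2C1 = 5.
Column 2 now contains 5, which forces R2C2 = 2.
Cage h needs product 20, which forces R2C5 = 1.
Cage h has product 20, leaving R2C6 = 4.
Cage f has product 24, so R5C1 = 4.
Cage f has product 24, so R5C2 = 1.
2 is placed in row 5, so R5C5 = 3.
4 is placed in row 6, so R6C1 = 6.
Row 6 now contains 1, so R6C5 = 2.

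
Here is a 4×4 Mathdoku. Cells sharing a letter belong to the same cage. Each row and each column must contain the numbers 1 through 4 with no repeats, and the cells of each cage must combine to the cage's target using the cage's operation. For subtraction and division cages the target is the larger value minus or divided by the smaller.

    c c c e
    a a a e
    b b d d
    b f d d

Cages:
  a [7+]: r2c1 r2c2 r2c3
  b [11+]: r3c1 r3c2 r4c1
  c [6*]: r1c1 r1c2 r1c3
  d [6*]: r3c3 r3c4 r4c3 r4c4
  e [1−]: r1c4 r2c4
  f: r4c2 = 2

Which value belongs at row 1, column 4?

4

Cage b has sum 11, so r3c1 = 3.
The 3 cells of cage b must have sum 11; hence r3c2 = 4.
Cage b has sum 11, which forces r4c1 = 4.
Cage f is a single given cell; hence r4c2 = 2.
Cage a has sum 7; hence r2c1 = 2.
Column 2 already has 2, so r2c2 = 1.
The 3 cells of cage a must have sum 7; hence r2c3 = 4.
4 is placed in row 2, so r2c4 = 3.
3 is placed in column 4; hence r4c4 = 1.
Column 1 already has 2, so r1c1 = 1.
1 is placed in column 2, which forces r1c2 = 3.
Cage c has product 6; hence r1c3 = 2.
Row 1 already has 2, leaving r1c4 = 4.
Cage d has product 6, leaving r3c3 = 1.
1 is placed in column 4, leaving r3c4 = 2.
Row 4 now contains 1, which forces r4c3 = 3.
The full grid is 1 3 2 4 / 2 1 4 3 / 3 4 1 2 / 4 2 3 1.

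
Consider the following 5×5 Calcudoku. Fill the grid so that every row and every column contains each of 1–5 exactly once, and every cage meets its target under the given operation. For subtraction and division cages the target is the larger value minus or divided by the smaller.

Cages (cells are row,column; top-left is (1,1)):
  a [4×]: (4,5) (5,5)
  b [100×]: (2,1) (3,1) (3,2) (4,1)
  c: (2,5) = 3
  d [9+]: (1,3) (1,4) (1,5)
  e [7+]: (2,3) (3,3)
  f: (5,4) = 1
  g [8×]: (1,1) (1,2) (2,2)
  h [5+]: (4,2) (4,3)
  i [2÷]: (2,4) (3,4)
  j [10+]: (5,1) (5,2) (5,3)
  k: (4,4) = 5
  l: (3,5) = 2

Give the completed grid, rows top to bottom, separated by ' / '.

Cage c is given; hence (2,5) = 3.
The 4 cells of cage b must have product 100, which forces (3,2) = 5.
Cage l is a single given cell; hence (3,5) = 2.
K is a freebie, which forces (4,4) = 5.
Cage f is a single given cell, so (5,4) = 1.
Row 5 now contains 1, which forces (5,5) = 4.
The 3 cells of cage d must have sum 9, leaving (1,4) = 3.
Cage b has product 100, which forces (2,1) = 5.
The two cells of cage e must have sum 7, which forces (2,3) = 4.
The two cells of cage i must have quotient 2, leaving (2,4) = 2.
Cage e's pair has sum 7, which forces (3,3) = 3.
Column 4 now contains 1, leaving (3,4) = 4.
Column 5 already has 4, so (4,5) = 1.
Cage d needs sum 9, which forces (1,3) = 1.
1 is placed in column 5; hence (1,5) = 5.
Row 2 now contains 2, leaving (2,2) = 1.
4 is placed in row 3; hence (3,1) = 1.
Row 4 already has 1; hence (4,1) = 4.
Cage h needs two cells with sum 5, which forces (4,2) = 3.
Row 4 already has 1, so (4,3) = 2.
Column 2 now contains 3, so (5,2) = 2.
Cage j needs sum 10; hence (5,3) = 5.
4 is placed in column 1, so (1,1) = 2.
Column 2 already has 2; hence (1,2) = 4.
2 is placed in row 5, so (5,1) = 3.

2 4 1 3 5 / 5 1 4 2 3 / 1 5 3 4 2 / 4 3 2 5 1 / 3 2 5 1 4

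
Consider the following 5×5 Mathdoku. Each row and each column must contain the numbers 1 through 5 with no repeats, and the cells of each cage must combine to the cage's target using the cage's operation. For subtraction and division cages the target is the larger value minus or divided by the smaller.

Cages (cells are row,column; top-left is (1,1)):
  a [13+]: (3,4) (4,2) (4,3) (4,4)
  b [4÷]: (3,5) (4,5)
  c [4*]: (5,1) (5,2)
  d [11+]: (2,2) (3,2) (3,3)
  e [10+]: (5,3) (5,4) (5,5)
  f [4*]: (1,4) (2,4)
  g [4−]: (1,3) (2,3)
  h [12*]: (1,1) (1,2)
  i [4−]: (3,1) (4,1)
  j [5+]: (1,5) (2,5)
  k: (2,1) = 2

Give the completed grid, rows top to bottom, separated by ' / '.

3 4 5 1 2 / 2 5 1 4 3 / 5 2 4 3 1 / 1 3 2 5 4 / 4 1 3 2 5

Cage k is given, which forces (2,1) = 2.
Row 1 needs a 2, and only (1,5) is open for it.
Cage j's pair has sum 5, leaving (2,5) = 3.
In row 1, 5 can only go at (1,3), so (1,3) = 5.
Column 3 already has 5, which forces (2,3) = 1.
Row 2 now contains 1, which forces (2,4) = 4.
4 is placed in column 4, so (1,4) = 1.
Row 2 already has 4, which forces (2,2) = 5.
The only place for 3 in row 3 is (3,4).
Column 4 already has 3; hence (4,4) = 5.
Column 4 now contains 5; hence (5,4) = 2.
Cage i's pair has difference 4, so (3,1) = 5.
Row 4 already has 5, which forces (4,1) = 1.
Row 4 now contains 1, which forces (4,5) = 4.
Column 1 already has 1; hence (5,1) = 4.
Row 5 now contains 4; hence (5,2) = 1.
The 3 cells of cage e must have sum 10, which forces (5,3) = 3.
Cage e needs sum 10, which forces (5,5) = 5.
Column 1 now contains 4, so (1,1) = 3.
Cage h needs two cells with product 12; hence (1,2) = 4.
Column 2 now contains 4, which forces (3,2) = 2.
Row 3 now contains 2, leaving (3,3) = 4.
Column 5 already has 4, leaving (3,5) = 1.
Cage a needs sum 13; hence (4,2) = 3.
3 is placed in column 3; hence (4,3) = 2.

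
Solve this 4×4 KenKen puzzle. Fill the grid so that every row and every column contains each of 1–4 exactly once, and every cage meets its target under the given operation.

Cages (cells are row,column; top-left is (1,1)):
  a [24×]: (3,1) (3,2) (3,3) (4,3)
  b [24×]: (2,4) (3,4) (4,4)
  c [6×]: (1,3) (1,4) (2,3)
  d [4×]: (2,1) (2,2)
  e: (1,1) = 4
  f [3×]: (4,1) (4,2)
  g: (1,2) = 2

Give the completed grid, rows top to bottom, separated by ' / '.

4 2 3 1 / 1 4 2 3 / 2 3 1 4 / 3 1 4 2

Cage e is given, so (1,1) = 4.
G is a freebie, leaving (1,2) = 2.
Column 1 now contains 4; hence (2,1) = 1.
Row 2 already has 1, leaving (2,2) = 4.
Column 1 now contains 1; hence (4,1) = 3.
Row 4 already has 3, leaving (4,2) = 1.
The 3 cells of cage c must have product 6, leaving (2,3) = 2.
Row 2 now contains 2; hence (2,4) = 3.
3 is placed in column 1, so (3,1) = 2.
1 is placed in column 2, leaving (3,2) = 3.
Cage a needs product 24, which forces (3,3) = 1.
Row 3 now contains 2, so (3,4) = 4.
The 4 cells of cage a must have product 24, which forces (4,3) = 4.
Column 4 now contains 4, so (4,4) = 2.
Column 3 already has 1; hence (1,3) = 3.
3 is placed in column 4, leaving (1,4) = 1.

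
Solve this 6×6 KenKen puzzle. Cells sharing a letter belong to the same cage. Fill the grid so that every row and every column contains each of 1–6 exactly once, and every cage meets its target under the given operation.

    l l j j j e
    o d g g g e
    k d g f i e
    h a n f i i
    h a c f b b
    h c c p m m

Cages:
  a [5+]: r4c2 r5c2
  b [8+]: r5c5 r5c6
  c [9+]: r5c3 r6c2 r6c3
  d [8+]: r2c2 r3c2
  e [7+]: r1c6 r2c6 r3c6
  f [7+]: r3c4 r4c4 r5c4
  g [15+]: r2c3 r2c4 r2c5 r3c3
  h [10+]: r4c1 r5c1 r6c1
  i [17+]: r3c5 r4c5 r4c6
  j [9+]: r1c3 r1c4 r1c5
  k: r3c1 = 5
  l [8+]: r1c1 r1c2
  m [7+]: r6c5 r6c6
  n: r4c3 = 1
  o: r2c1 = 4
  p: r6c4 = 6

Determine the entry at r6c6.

3

Cage o is a single given cell, which forces r2c1 = 4.
Cage k is a single given cell, so r3c1 = 5.
Cage i needs sum 17, which forces r3c5 = 6.
Cage n is a single given cell, so r4c3 = 1.
The 3 cells of cage i must have sum 17; hence r4c5 = 5.
The 3 cells of cage i must have sum 17, so r4c6 = 6.
P is a freebie, so r6c4 = 6.
The 4 cells of cage g must have sum 15, so r2c3 = 6.
Cage h has sum 10, leaving r4c1 = 3.
Cage h needs sum 10; hence r5c1 = 6.
Cage b needs two cells with sum 8, leaving r5c5 = 3.
The two cells of cage b must have sum 8; hence r5c6 = 5.
The 3 cells of cage h must have sum 10; hence r6c1 = 1.
Column 1 already has 6, which forces r1c1 = 2.
The two cells of cage l must have sum 8; hence r1c2 = 6.
Row 2 already has 6, so r2c2 = 5.
Row 2 already has 5, which forces r2c4 = 3.
Cage d needs two cells with sum 8, leaving r3c2 = 3.
Cage a's pair has sum 5, which forces r4c2 = 4.
Row 4 already has 4, which forces r4c4 = 2.
Cage a needs two cells with sum 5, which forces r5c2 = 1.
1 is placed in row 5, which forces r5c4 = 4.
4 is placed in column 2, so r6c2 = 2.
Cage m needs two cells with sum 7; hence r6c5 = 4.
Cage m's pair has sum 7; hence r6c6 = 3.
The 3 cells of cage j must have sum 9, so r1c3 = 3.
4 is placed in column 4, leaving r1c4 = 5.
Column 5 now contains 4; hence r1c5 = 1.
Row 1 now contains 1, leaving r1c6 = 4.
Cage g needs sum 15; hence r2c5 = 2.
Row 2 already has 2, which forces r2c6 = 1.
Cage g needs sum 15, so r3c3 = 4.
4 is placed in column 4, which forces r3c4 = 1.
Column 6 now contains 1, so r3c6 = 2.
Row 5 now contains 4, leaving r5c3 = 2.
Row 6 now contains 3, leaving r6c3 = 5.
Filled in: 2 6 3 5 1 4 / 4 5 6 3 2 1 / 5 3 4 1 6 2 / 3 4 1 2 5 6 / 6 1 2 4 3 5 / 1 2 5 6 4 3.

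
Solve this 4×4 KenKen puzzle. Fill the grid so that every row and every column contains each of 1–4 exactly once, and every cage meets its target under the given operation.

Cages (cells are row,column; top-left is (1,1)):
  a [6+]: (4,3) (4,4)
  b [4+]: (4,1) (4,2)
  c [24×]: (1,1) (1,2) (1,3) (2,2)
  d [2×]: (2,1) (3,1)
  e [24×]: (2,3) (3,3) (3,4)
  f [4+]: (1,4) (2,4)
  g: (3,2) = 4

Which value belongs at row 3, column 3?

Cage g is given, which forces (3,2) = 4.
The 3 cells of cage e must have product 24; hence (2,3) = 4.
Column 3 already has 4, leaving (4,3) = 2.
Row 4 already has 2, so (4,4) = 4.
Cage c needs product 24, leaving (1,1) = 4.
Column 3 now contains 2, which forces (3,3) = 3.
Cage e needs product 24, leaving (3,4) = 2.
3 is placed in column 3, so (1,3) = 1.
Row 1 already has 1, which forces (1,4) = 3.
The two cells of cage d must have product 2; hence (2,1) = 2.
Row 2 already has 2, which forces (2,2) = 3.
Column 4 already has 3, which forces (2,4) = 1.
Row 3 now contains 2, leaving (3,1) = 1.
Column 1 now contains 1, leaving (4,1) = 3.
Column 2 already has 3, which forces (4,2) = 1.
Row 1 already has 3, which forces (1,2) = 2.
Filled in: 4 2 1 3 / 2 3 4 1 / 1 4 3 2 / 3 1 2 4.

3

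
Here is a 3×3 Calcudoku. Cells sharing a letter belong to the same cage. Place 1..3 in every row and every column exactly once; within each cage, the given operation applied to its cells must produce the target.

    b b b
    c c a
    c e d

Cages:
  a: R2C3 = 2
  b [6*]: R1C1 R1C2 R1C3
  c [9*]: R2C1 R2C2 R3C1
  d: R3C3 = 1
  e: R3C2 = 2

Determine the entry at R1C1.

Cage c needs product 9, which forces R2C1 = 1.
Cage c needs product 9, leaving R2C2 = 3.
Cage a is a single given cell; hence R2C3 = 2.
The 3 cells of cage c must have product 9, so R3C1 = 3.
Cage e is given, so R3C2 = 2.
Cage d is given, so R3C3 = 1.
Column 1 already has 3, which forces R1C1 = 2.
2 is placed in column 2; hence R1C2 = 1.
1 is placed in column 3, leaving R1C3 = 3.
Filled in: 2 1 3 / 1 3 2 / 3 2 1.

2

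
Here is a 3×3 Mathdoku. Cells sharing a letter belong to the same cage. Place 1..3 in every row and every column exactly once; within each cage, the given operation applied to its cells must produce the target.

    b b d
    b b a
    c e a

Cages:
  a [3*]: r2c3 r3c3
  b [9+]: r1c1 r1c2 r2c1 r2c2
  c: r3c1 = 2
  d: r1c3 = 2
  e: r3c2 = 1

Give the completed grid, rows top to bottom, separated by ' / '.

1 3 2 / 3 2 1 / 2 1 3

D is a freebie, which forces r1c3 = 2.
C is a freebie; hence r3c1 = 2.
Cage e is given, leaving r3c2 = 1.
Row 3 now contains 1, which forces r3c3 = 3.
Cage b has sum 9, so r1c1 = 1.
Column 2 already has 1, so r1c2 = 3.
Cage b has sum 9; hence r2c1 = 3.
Cage b has sum 9, leaving r2c2 = 2.
Column 3 now contains 3, so r2c3 = 1.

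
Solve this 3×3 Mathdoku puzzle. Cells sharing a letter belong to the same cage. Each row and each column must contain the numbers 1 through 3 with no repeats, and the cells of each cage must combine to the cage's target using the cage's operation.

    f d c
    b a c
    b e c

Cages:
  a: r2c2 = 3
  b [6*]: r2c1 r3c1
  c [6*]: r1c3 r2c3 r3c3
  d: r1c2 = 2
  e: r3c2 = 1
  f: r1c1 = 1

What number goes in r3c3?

Cage f is a single given cell, which forces r1c1 = 1.
Cage d is given, which forces r1c2 = 2.
2 is placed in row 1, leaving r1c3 = 3.
A is a freebie, which forces r2c2 = 3.
Cage e is a single given cell, so r3c2 = 1.
1 is placed in row 3, leaving r3c3 = 2.
Row 2 already has 3, so r2c1 = 2.
2 is placed in column 3, which forces r2c3 = 1.
Row 3 now contains 2, which forces r3c1 = 3.
Filled in: 1 2 3 / 2 3 1 / 3 1 2.

2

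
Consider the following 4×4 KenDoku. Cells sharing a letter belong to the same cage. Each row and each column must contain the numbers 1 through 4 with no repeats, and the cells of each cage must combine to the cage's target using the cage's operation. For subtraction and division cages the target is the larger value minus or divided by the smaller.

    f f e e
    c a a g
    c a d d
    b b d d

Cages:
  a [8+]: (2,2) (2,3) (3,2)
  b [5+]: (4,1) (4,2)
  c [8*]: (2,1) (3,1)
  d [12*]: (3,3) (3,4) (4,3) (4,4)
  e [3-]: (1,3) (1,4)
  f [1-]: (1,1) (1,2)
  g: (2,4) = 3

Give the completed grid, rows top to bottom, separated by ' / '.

G is a freebie, so (2,4) = 3.
In column 1, 1 can only go at (4,1), so (4,1) = 1.
Cage d needs product 12, which forces (3,3) = 2.
Cage d needs product 12, which forces (3,4) = 1.
Cage b's pair has sum 5; hence (4,2) = 4.
The 4 cells of cage d must have product 12, so (4,3) = 3.
Cage d needs product 12; hence (4,4) = 2.
The two cells of cage e must have difference 3, which forces (1,3) = 1.
1 is placed in column 4, which forces (1,4) = 4.
The two cells of cage c must have product 8, leaving (2,1) = 2.
4 is placed in column 2, leaving (2,2) = 1.
Cage a has sum 8, which forces (2,3) = 4.
Row 3 now contains 2, which forces (3,1) = 4.
Row 3 now contains 2, so (3,2) = 3.
Column 1 now contains 2; hence (1,1) = 3.
3 is placed in column 2; hence (1,2) = 2.

3 2 1 4 / 2 1 4 3 / 4 3 2 1 / 1 4 3 2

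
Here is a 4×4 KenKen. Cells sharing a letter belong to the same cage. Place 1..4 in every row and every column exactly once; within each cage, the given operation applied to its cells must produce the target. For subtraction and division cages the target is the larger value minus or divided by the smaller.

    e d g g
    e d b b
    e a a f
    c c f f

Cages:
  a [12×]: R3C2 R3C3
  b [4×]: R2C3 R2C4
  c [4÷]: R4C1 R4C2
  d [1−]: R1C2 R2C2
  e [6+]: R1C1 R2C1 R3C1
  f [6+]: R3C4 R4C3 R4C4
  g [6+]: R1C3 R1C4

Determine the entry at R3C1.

2

In column 1, 4 can only go at R4C1, so R4C1 = 4.
4 is placed in row 4, which forces R4C2 = 1.
Cage f has sum 6, leaving R3C4 = 1.
The two cells of cage b must have product 4; hence R2C3 = 1.
1 is placed in column 4, leaving R2C4 = 4.
Cage e needs sum 6, which forces R1C1 = 1.
Cage g's pair has sum 6, so R1C3 = 4.
Column 4 already has 4, so R1C4 = 2.
Column 3 already has 4; hence R3C3 = 3.
3 is placed in column 3; hence R4C3 = 2.
2 is placed in column 4, leaving R4C4 = 3.
2 is placed in row 1, which forces R1C2 = 3.
Cage e needs sum 6; hence R2C1 = 3.
Cage d's pair has difference 1, which forces R2C2 = 2.
Row 3 now contains 3; hence R3C1 = 2.
Row 3 now contains 3; hence R3C2 = 4.
The full grid is 1 3 4 2 / 3 2 1 4 / 2 4 3 1 / 4 1 2 3.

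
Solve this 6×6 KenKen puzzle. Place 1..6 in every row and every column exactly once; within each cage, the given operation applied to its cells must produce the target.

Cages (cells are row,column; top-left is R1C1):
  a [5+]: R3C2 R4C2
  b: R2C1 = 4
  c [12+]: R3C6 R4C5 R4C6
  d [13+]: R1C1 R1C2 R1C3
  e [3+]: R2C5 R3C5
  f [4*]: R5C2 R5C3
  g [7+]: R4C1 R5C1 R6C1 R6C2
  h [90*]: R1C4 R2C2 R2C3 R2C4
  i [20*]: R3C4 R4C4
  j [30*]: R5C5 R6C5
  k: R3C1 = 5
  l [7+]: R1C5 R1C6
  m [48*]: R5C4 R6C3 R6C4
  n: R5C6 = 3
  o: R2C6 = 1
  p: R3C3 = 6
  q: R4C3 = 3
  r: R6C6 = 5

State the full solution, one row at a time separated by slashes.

6 5 2 1 3 4 / 4 6 5 3 2 1 / 5 3 6 4 1 2 / 1 2 3 5 4 6 / 2 4 1 6 5 3 / 3 1 4 2 6 5

B is a freebie; hence R2C1 = 4.
O is a freebie, which forces R2C6 = 1.
Cage k is a single given cell, leaving R3C1 = 5.
Cage p is a single given cell, leaving R3C3 = 6.
Row 3 already has 5, which forces R3C4 = 4.
Cage q is a single given cell; hence R4C3 = 3.
Column 4 already has 4, so R4C4 = 5.
Cage n is a single given cell; hence R5C6 = 3.
Cage g needs sum 7, leaving R6C2 = 1.
R is a freebie, which forces R6C6 = 5.
The 4 cells of cage h must have product 90, so R2C3 = 5.
1 is placed in row 2, so R2C5 = 2.
The two cells of cage a must have sum 5, which forces R3C2 = 3.
Cage e needs two cells with sum 3; hence R3C5 = 1.
Column 6 already has 3, which forces R3C6 = 2.
Cage a needs two cells with sum 5, so R4C2 = 2.
Column 2 already has 1, which forces R5C2 = 4.
Cage f's pair has product 4, which forces R5C3 = 1.
Cage j needs two cells with product 30, which forces R5C5 = 5.
Cage g has sum 7, which forces R6C1 = 3.
The 3 cells of cage m must have product 48, which forces R6C3 = 4.
Row 6 already has 5, which forces R6C5 = 6.
The 3 cells of cage d must have sum 13, leaving R1C1 = 6.
Cage d has sum 13; hence R1C2 = 5.
Column 3 already has 4, so R1C3 = 2.
The 4 cells of cage h must have product 90; hence R1C4 = 1.
Column 5 already has 5, leaving R1C5 = 3.
Cage l needs two cells with sum 7, so R1C6 = 4.
Column 2 now contains 3, so R2C2 = 6.
Cage h needs product 90, which forces R2C4 = 3.
Row 4 already has 2, which forces R4C1 = 1.
Column 5 already has 6, so R4C5 = 4.
Cage c has sum 12; hence R4C6 = 6.
Row 5 now contains 1, which forces R5C1 = 2.
Cage m has product 48, which forces R5C4 = 6.
Row 6 now contains 6, leaving R6C4 = 2.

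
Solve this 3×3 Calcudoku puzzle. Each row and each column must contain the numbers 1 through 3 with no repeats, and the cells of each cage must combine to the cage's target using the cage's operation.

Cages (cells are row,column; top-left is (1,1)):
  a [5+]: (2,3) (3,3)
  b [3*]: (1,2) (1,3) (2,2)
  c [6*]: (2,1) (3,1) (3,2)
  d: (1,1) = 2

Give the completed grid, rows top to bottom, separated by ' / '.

Cage d is a single given cell, leaving (1,1) = 2.
The 3 cells of cage b must have product 3, so (1,2) = 3.
Cage b has product 3; hence (1,3) = 1.
Cage b has product 3; hence (2,2) = 1.
1 is placed in column 2; hence (3,2) = 2.
2 is placed in row 3, which forces (3,3) = 3.
1 is placed in row 2, leaving (2,1) = 3.
Column 3 already has 3, which forces (2,3) = 2.
Row 3 now contains 3, leaving (3,1) = 1.

2 3 1 / 3 1 2 / 1 2 3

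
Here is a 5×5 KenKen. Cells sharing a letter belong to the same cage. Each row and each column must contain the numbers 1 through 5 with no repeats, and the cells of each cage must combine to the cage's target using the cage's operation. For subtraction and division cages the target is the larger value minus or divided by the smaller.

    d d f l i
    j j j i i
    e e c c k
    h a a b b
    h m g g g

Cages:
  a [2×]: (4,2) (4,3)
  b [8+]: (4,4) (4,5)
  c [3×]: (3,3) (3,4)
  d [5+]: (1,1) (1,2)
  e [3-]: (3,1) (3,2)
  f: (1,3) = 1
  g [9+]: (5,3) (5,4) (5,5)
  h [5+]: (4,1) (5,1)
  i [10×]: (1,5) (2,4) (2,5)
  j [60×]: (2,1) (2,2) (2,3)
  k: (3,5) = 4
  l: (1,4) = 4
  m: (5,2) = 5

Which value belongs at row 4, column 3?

Cage f is a single given cell, which forces (1,3) = 1.
Cage l is a single given cell, so (1,4) = 4.
1 is placed in column 3, which forces (3,3) = 3.
Row 3 already has 3; hence (3,4) = 1.
Cage k is a single given cell; hence (3,5) = 4.
1 is placed in column 3, which forces (4,3) = 2.
Cage m is a single given cell, so (5,2) = 5.
Row 5 already has 5, which forces (5,3) = 4.
Column 3 already has 4; hence (2,3) = 5.
Row 2 already has 5, leaving (2,4) = 2.
Cage i has product 10, which forces (2,5) = 1.
Cage e needs two cells with difference 3, leaving (3,1) = 5.
Column 2 now contains 5, leaving (3,2) = 2.
2 is placed in row 4, which forces (4,2) = 1.
Column 4 already has 2; hence (5,4) = 3.
Row 5 already has 3, which forces (5,5) = 2.
The two cells of cage d must have sum 5, which forces (1,1) = 2.
Column 2 already has 2, which forces (1,2) = 3.
2 is placed in column 5, so (1,5) = 5.
3 is placed in column 2, leaving (2,2) = 4.
Cage h's pair has sum 5, leaving (4,1) = 4.
3 is placed in column 4; hence (4,4) = 5.
The two cells of cage b must have sum 8, so (4,5) = 3.
Row 5 already has 2, which forces (5,1) = 1.
Row 2 already has 4, so (2,1) = 3.
The full grid is 2 3 1 4 5 / 3 4 5 2 1 / 5 2 3 1 4 / 4 1 2 5 3 / 1 5 4 3 2.

2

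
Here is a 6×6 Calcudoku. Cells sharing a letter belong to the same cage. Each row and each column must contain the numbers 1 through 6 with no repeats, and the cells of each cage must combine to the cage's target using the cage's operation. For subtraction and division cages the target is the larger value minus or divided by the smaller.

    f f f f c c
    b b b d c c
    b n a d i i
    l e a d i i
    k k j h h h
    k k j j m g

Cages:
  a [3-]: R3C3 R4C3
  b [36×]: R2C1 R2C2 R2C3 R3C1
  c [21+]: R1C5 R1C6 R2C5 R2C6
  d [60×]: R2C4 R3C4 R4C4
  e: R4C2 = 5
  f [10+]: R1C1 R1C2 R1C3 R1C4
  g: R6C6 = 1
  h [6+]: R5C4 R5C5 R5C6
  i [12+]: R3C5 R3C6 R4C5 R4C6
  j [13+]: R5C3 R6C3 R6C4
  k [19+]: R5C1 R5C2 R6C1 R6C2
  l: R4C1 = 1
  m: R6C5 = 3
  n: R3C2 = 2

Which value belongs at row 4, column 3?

Cage n is given, leaving R3C2 = 2.
L is a freebie, leaving R4C1 = 1.
Cage e is given, so R4C2 = 5.
Cage m is a single given cell, so R6C5 = 3.
Cage g is a single given cell, which forces R6C6 = 1.
Cage i has sum 12; hence R3C5 = 1.
1 is placed in column 5, which forces R5C5 = 2.
2 is placed in row 5, so R5C6 = 3.
The 4 cells of cage i must have sum 12; hence R3C6 = 5.
The 4 cells of cage i must have sum 12, leaving R4C5 = 4.
Cage i needs sum 12, leaving R4C6 = 2.
Row 5 already has 3; hence R5C4 = 1.
Cage d has product 60, which forces R2C4 = 5.
Row 2 already has 5; hence R2C5 = 6.
Row 2 now contains 6, so R2C6 = 4.
The 3 cells of cage d must have product 60; hence R3C4 = 4.
The 3 cells of cage d must have product 60, leaving R4C4 = 3.
Column 4 now contains 3, which forces R1C4 = 2.
Column 5 now contains 6, leaving R1C5 = 5.
Column 6 already has 4, leaving R1C6 = 6.
The 4 cells of cage b must have product 36, leaving R3C1 = 6.
The two cells of cage a must have difference 3; hence R3C3 = 3.
3 is placed in row 4; hence R4C3 = 6.
6 is placed in column 3; hence R5C3 = 5.
Column 3 now contains 5; hence R6C3 = 2.
Column 4 already has 2; hence R6C4 = 6.
The 4 cells of cage b must have product 36, which forces R2C1 = 2.
Cage b has product 36, leaving R2C2 = 3.
2 is placed in column 3, so R2C3 = 1.
5 is placed in row 5, which forces R5C1 = 4.
Cage k has sum 19, leaving R5C2 = 6.
The 4 cells of cage k must have sum 19, so R6C1 = 5.
6 is placed in row 6, which forces R6C2 = 4.
Column 1 now contains 4, leaving R1C1 = 3.
Column 2 now contains 4, leaving R1C2 = 1.
Column 3 already has 1, so R1C3 = 4.
Completed grid: 3 1 4 2 5 6 / 2 3 1 5 6 4 / 6 2 3 4 1 5 / 1 5 6 3 4 2 / 4 6 5 1 2 3 / 5 4 2 6 3 1.

6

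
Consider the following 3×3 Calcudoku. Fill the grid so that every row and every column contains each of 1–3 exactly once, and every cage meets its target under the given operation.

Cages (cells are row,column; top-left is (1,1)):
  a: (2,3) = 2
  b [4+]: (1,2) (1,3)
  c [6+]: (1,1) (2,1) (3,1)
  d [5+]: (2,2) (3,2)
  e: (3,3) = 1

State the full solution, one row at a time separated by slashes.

A is a freebie, which forces (2,3) = 2.
E is a freebie, leaving (3,3) = 1.
Cage b needs two cells with sum 4; hence (1,2) = 1.
Column 3 already has 1; hence (1,3) = 3.
Row 2 now contains 2, which forces (2,2) = 3.
Cage d needs two cells with sum 5, so (3,2) = 2.
3 is placed in row 1; hence (1,1) = 2.
Row 2 already has 3, leaving (2,1) = 1.
2 is placed in row 3; hence (3,1) = 3.

2 1 3 / 1 3 2 / 3 2 1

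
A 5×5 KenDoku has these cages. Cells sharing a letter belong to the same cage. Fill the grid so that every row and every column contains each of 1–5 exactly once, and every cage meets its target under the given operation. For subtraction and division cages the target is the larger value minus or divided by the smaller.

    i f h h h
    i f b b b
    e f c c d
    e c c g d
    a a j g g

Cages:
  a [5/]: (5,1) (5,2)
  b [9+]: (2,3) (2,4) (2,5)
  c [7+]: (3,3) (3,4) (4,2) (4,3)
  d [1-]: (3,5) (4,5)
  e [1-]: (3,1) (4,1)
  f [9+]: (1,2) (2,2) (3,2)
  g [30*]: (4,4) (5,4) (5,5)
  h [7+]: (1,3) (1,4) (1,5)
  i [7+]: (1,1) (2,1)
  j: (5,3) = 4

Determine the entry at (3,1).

Cage j is a single given cell, which forces (5,3) = 4.
Column 3 needs a 5, and only (2,3) is open for it.
The only place for 4 in column 4 is (1,4).
The 3 cells of cage f must have sum 9, leaving (1,2) = 3.
The 3 cells of cage g must have product 30; hence (4,4) = 5.
Row 1 already has 3, leaving (1,1) = 5.
Cage i's pair has sum 7, leaving (2,1) = 2.
Row 2 now contains 2, which forces (2,2) = 4.
4 is placed in column 2; hence (3,2) = 2.
Column 2 now contains 2, which forces (4,2) = 1.
Column 1 now contains 5, leaving (5,1) = 1.
Column 2 now contains 1, leaving (5,2) = 5.
The 4 cells of cage c must have sum 7, which forces (4,3) = 2.
Column 3 already has 2, which forces (1,3) = 1.
Cage h needs sum 7, leaving (1,5) = 2.
1 is placed in column 3, which forces (3,3) = 3.
3 is placed in row 3, so (3,4) = 1.
2 is placed in column 5, leaving (5,5) = 3.
Column 4 now contains 1, so (2,4) = 3.
3 is placed in column 5, so (2,5) = 1.
3 is placed in row 3, so (3,1) = 4.
Cage d needs two cells with difference 1, which forces (3,5) = 5.
Cage e's pair has difference 1, which forces (4,1) = 3.
3 is placed in column 5, which forces (4,5) = 4.
Row 5 now contains 3, which forces (5,4) = 2.
Filled in: 5 3 1 4 2 / 2 4 5 3 1 / 4 2 3 1 5 / 3 1 2 5 4 / 1 5 4 2 3.

4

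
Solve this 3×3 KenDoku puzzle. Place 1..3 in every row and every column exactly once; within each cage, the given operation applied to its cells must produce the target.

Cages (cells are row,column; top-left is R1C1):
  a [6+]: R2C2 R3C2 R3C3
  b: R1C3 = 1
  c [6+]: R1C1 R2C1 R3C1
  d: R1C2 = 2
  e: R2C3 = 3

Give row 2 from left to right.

D is a freebie, so R1C2 = 2.
Cage b is given, leaving R1C3 = 1.
Cage e is given, so R2C3 = 3.
Column 3 already has 3; hence R3C3 = 2.
Row 1 now contains 1, so R1C1 = 3.
Cage c has sum 6, leaving R2C1 = 2.
Row 2 now contains 3; hence R2C2 = 1.
Cage c needs sum 6, so R3C1 = 1.
The 3 cells of cage a must have sum 6, so R3C2 = 3.
Completed grid: 3 2 1 / 2 1 3 / 1 3 2.

2 1 3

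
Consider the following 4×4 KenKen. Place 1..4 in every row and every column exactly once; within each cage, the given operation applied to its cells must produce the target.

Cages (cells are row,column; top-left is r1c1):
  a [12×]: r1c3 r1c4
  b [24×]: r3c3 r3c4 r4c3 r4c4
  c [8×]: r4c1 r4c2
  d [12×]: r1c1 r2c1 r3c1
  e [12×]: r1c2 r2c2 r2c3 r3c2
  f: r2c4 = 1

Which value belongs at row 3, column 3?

Cage f is a single given cell; hence r2c4 = 1.
Cage e needs product 12; hence r2c2 = 3.
1 is placed in row 2, which forces r2c3 = 2.
Row 2 now contains 3; hence r2c1 = 4.
Column 1 already has 4, which forces r4c1 = 2.
Row 4 now contains 2, which forces r4c2 = 4.
Row 4 now contains 4, so r4c4 = 3.
The two cells of cage a must have product 12, so r1c3 = 3.
3 is placed in column 4, so r1c4 = 4.
Cage b has product 24, so r3c3 = 4.
Cage b needs product 24; hence r3c4 = 2.
Row 4 already has 3, leaving r4c3 = 1.
Row 1 now contains 3, leaving r1c1 = 1.
Cage e has product 12; hence r1c2 = 2.
Cage d has product 12, which forces r3c1 = 3.
Row 3 already has 2, so r3c2 = 1.
The full grid is 1 2 3 4 / 4 3 2 1 / 3 1 4 2 / 2 4 1 3.

4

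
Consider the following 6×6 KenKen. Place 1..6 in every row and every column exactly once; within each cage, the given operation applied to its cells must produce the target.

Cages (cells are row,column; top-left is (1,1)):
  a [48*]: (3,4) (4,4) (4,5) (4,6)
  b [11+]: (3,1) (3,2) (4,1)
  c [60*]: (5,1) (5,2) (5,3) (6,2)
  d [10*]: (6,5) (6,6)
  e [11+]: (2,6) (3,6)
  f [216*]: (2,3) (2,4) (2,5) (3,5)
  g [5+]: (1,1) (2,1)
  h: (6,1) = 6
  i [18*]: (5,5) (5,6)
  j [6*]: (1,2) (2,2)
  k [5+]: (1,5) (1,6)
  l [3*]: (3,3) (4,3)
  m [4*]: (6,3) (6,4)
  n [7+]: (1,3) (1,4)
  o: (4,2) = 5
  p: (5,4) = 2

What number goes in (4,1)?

O is a freebie; hence (4,2) = 5.
Cage p is a single given cell, leaving (5,4) = 2.
Cage h is a single given cell, which forces (6,1) = 6.
In row 1, 5 can only go at (1,4), so (1,4) = 5.
Cage n needs two cells with sum 7; hence (1,3) = 2.
In row 1, 6 can only go at (1,2), so (1,2) = 6.
The two cells of cage j must have product 6, so (2,2) = 1.
The only place for 3 in row 1 is (1,1).
The two cells of cage g must have sum 5, so (2,1) = 2.
3 is placed in column 1; hence (3,1) = 5.
5 is placed in row 3, leaving (3,6) = 6.
Column 1 already has 2, leaving (4,1) = 4.
5 is placed in column 1; hence (5,1) = 1.
Row 5 now contains 1, leaving (5,3) = 5.
Column 6 now contains 6, leaving (5,6) = 3.
Column 6 now contains 6; hence (2,6) = 5.
Cage b has sum 11; hence (3,2) = 2.
Cage a has product 48, leaving (3,4) = 4.
Row 3 already has 6, so (3,5) = 3.
3 is placed in row 5; hence (5,2) = 4.
3 is placed in row 5; hence (5,5) = 6.
Cage c has product 60, so (6,2) = 3.
Column 4 already has 4, so (6,4) = 1.
Column 6 now contains 5, which forces (6,6) = 2.
Column 5 now contains 6; hence (2,5) = 4.
Row 3 already has 3, which forces (3,3) = 1.
Cage l's pair has product 3, so (4,3) = 3.
Column 4 already has 1, leaving (4,4) = 6.
Cage a needs product 48, leaving (4,5) = 2.
2 is placed in column 6; hence (4,6) = 1.
Row 6 already has 1; hence (6,3) = 4.
Row 6 already has 2, which forces (6,5) = 5.
4 is placed in column 5, which forces (1,5) = 1.
Column 6 now contains 1, leaving (1,6) = 4.
3 is placed in column 3, so (2,3) = 6.
Column 4 already has 6, so (2,4) = 3.
Filled in: 3 6 2 5 1 4 / 2 1 6 3 4 5 / 5 2 1 4 3 6 / 4 5 3 6 2 1 / 1 4 5 2 6 3 / 6 3 4 1 5 2.

4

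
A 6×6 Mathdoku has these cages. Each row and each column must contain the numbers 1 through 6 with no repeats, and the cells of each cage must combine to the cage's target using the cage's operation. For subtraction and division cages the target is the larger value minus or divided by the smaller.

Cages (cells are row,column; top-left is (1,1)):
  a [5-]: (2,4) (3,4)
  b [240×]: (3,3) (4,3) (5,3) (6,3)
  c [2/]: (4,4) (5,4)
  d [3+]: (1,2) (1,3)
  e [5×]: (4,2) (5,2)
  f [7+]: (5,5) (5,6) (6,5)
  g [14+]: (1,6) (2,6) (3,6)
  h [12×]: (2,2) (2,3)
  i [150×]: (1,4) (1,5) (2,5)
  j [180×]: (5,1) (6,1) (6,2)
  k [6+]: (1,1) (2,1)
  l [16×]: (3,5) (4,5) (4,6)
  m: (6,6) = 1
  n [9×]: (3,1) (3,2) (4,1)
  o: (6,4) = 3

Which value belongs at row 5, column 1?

The 3 cells of cage i must have product 150, leaving (1,4) = 5.
The 3 cells of cage i must have product 150, so (1,5) = 6.
6 is placed in row 1, so (1,6) = 3.
The 3 cells of cage i must have product 150, so (2,5) = 5.
Row 2 already has 5, so (2,6) = 6.
Cage n has product 9, which forces (3,1) = 1.
The 3 cells of cage n must have product 9; hence (3,2) = 3.
Row 3 now contains 1, so (3,4) = 6.
Column 6 now contains 6, so (3,6) = 5.
The 3 cells of cage n must have product 9, which forces (4,1) = 3.
Cage j has product 180, so (5,1) = 6.
The 3 cells of cage j must have product 180, so (6,1) = 5.
Cage j has product 180, which forces (6,2) = 6.
Cage o is given, which forces (6,4) = 3.
M is a freebie; hence (6,6) = 1.
Cage h needs two cells with product 12, leaving (2,2) = 4.
Cage h needs two cells with product 12, so (2,3) = 3.
Row 2 already has 6, which forces (2,4) = 1.
Cage b needs product 240; hence (4,3) = 6.
Cage b has product 240; hence (5,3) = 5.
Cage k's pair has sum 6; hence (1,1) = 4.
Row 2 now contains 4; hence (2,1) = 2.
Cage e's pair has product 5, which forces (4,2) = 5.
5 is placed in row 5, so (5,2) = 1.
Row 5 already has 1, so (5,5) = 3.
1 is placed in column 2, so (1,2) = 2.
The two cells of cage d must have sum 3; hence (1,3) = 1.
The 3 cells of cage f must have sum 7, so (5,6) = 2.
The 3 cells of cage f must have sum 7, so (6,5) = 2.
Cage b needs product 240, so (3,3) = 2.
Column 5 already has 2, which forces (3,5) = 4.
The two cells of cage c must have quotient 2, so (4,4) = 2.
Cage l needs product 16, leaving (4,5) = 1.
Column 6 already has 2; hence (4,6) = 4.
2 is placed in row 5, which forces (5,4) = 4.
Row 6 already has 2, which forces (6,3) = 4.
The full grid is 4 2 1 5 6 3 / 2 4 3 1 5 6 / 1 3 2 6 4 5 / 3 5 6 2 1 4 / 6 1 5 4 3 2 / 5 6 4 3 2 1.

6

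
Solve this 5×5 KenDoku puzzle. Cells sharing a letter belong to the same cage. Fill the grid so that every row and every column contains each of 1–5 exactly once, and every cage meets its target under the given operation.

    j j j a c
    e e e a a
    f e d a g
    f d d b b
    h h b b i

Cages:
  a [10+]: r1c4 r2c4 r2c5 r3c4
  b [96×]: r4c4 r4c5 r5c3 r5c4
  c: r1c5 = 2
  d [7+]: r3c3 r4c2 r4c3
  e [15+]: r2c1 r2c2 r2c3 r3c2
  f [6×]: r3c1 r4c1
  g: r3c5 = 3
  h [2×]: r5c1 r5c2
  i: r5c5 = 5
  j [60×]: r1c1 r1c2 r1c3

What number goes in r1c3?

Cage c is a single given cell; hence r1c5 = 2.
Cage g is given; hence r3c5 = 3.
Column 5 now contains 3, which forces r4c5 = 4.
I is a freebie; hence r5c5 = 5.
4 is placed in column 5; hence r2c5 = 1.
Row 3 now contains 3; hence r3c1 = 2.
The two cells of cage f must have product 6, leaving r4c1 = 3.
Row 4 already has 3, which forces r4c4 = 2.
Column 1 already has 2, so r5c1 = 1.
Row 5 now contains 1, which forces r5c2 = 2.
Cage e has sum 15, which forces r2c3 = 2.
Cage d needs sum 7, leaving r3c3 = 1.
Row 3 now contains 1, which forces r3c4 = 5.
Row 4 already has 2, which forces r4c2 = 1.
Cage d has sum 7, leaving r4c3 = 5.
Cage a needs sum 10; hence r1c4 = 1.
The 4 cells of cage e must have sum 15, which forces r2c1 = 4.
Cage e needs sum 15; hence r2c2 = 5.
5 is placed in column 4, so r2c4 = 3.
5 is placed in row 3, so r3c2 = 4.
Column 4 now contains 3; hence r5c4 = 4.
Column 1 already has 4, leaving r1c1 = 5.
Column 2 now contains 4; hence r1c2 = 3.
The 3 cells of cage j must have product 60, leaving r1c3 = 4.
Row 5 now contains 4, leaving r5c3 = 3.
The full grid is 5 3 4 1 2 / 4 5 2 3 1 / 2 4 1 5 3 / 3 1 5 2 4 / 1 2 3 4 5.

4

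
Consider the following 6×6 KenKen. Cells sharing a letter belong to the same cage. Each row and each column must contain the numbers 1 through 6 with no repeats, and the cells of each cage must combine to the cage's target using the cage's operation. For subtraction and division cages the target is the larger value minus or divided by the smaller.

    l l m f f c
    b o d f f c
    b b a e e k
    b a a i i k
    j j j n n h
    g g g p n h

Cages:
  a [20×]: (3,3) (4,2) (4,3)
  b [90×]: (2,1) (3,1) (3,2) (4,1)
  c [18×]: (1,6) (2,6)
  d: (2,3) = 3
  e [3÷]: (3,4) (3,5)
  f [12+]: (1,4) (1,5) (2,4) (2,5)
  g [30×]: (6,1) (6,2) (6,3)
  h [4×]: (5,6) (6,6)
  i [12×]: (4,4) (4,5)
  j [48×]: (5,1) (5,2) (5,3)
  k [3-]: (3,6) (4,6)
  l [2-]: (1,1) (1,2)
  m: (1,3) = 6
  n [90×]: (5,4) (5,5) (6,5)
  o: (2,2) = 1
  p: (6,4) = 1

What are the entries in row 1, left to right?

2 4 6 5 1 3

M is a freebie; hence (1,3) = 6.
Row 1 already has 6, which forces (1,6) = 3.
Cage o is a single given cell; hence (2,2) = 1.
D is a freebie, so (2,3) = 3.
Column 6 now contains 3; hence (2,6) = 6.
Cage p is given, so (6,4) = 1.
Row 6 now contains 1, which forces (6,6) = 4.
Column 6 now contains 4, leaving (5,6) = 1.
Row 1 needs a 1, and only (1,5) is open for it.
Row 1 needs a 5, and only (1,4) is open for it.
The only place for 5 in row 2 is (2,1).
In row 3, 4 can only go at (3,3), so (3,3) = 4.
Cage a has product 20, so (4,2) = 5.
The 3 cells of cage a must have product 20; hence (4,3) = 1.
5 is placed in row 4, so (4,6) = 2.
Column 3 already has 4, which forces (5,3) = 2.
Column 3 now contains 2, which forces (6,3) = 5.
2 is placed in column 6, so (3,6) = 5.
Cage n needs product 90; hence (5,5) = 5.
The only place for 1 in row 3 is (3,1).
The only place for 3 in row 3 is (3,2).
The 4 cells of cage b must have product 90, so (4,1) = 6.
Column 1 already has 6, leaving (5,1) = 4.
Row 5 already has 4, which forces (5,2) = 6.
6 is placed in row 5, leaving (5,4) = 3.
Cage g needs product 30, which forces (6,1) = 3.
Column 2 already has 3, which forces (6,2) = 2.
Row 6 now contains 3, so (6,5) = 6.
Column 1 already has 4, leaving (1,1) = 2.
Column 2 already has 2, leaving (1,2) = 4.
The two cells of cage e must have quotient 3, so (3,4) = 6.
Column 5 now contains 6, which forces (3,5) = 2.
3 is placed in column 4, which forces (4,4) = 4.
The two cells of cage i must have product 12, so (4,5) = 3.
Column 4 now contains 4, leaving (2,4) = 2.
Column 5 now contains 2; hence (2,5) = 4.
Filled in: 2 4 6 5 1 3 / 5 1 3 2 4 6 / 1 3 4 6 2 5 / 6 5 1 4 3 2 / 4 6 2 3 5 1 / 3 2 5 1 6 4.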